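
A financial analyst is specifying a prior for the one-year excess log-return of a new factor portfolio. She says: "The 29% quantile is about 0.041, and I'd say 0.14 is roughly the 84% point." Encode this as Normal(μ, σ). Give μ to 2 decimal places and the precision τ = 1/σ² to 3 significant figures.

For Normal(μ,σ), the p-quantile is μ + z_p·σ. Here z_{0.29} = -0.5534, z_{0.84} = 0.9945.
So 0.041 = μ − 0.5534σ and 0.14 = μ + 0.9945σ.
Subtracting: σ = (0.14 − 0.041)/(0.9945 − (-0.5534)) = 0.06.
Then μ = 0.041 − (-0.5534)·0.06 = 0.08.
Precision τ = 1/σ² = 1/0.06396² = 244.

μ = 0.08, τ = 244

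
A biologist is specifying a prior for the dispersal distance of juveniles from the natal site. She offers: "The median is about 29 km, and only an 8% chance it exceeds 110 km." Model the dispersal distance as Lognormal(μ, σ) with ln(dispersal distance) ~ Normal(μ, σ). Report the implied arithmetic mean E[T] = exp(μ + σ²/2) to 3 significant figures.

If T ~ Lognormal(μ,σ) then ln T ~ Normal(μ,σ), so the p-quantile of ln T is μ + z_p·σ.
ln(29) = 3.367 and ln(110) = 4.7; z_{0.5} = 0, z_{0.92} = 1.405.
σ = (4.7 − 3.367)/(1.405 − (0)) = 0.949.
μ = 3.367 − (0)·0.949 = 3.367.
E[T] = exp(μ + σ²/2) = exp(3.367 + 0.4501) = 45.5 km.

E[T] ≈ 45.5 km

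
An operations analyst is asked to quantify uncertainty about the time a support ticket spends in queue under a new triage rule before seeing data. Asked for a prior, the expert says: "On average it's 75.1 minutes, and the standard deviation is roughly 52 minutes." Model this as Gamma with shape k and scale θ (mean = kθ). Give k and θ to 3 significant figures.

k ≈ 2.09, θ ≈ 36

For Gamma(k, scale θ): mean = kθ, variance = kθ², so CV = 1/√k.
CV = SD/mean = 52/75.1 = 0.6924, hence k = 1/CV² = 2.09.
Then θ = mean/k = 75.1/2.09 = 36.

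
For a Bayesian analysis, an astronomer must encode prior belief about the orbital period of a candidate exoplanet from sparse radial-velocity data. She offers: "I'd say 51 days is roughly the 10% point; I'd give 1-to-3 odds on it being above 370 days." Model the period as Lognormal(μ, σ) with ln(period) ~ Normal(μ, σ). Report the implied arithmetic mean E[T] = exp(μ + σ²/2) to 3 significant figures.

E[T] ≈ 312 days

If T ~ Lognormal(μ,σ) then ln T ~ Normal(μ,σ), so the p-quantile of ln T is μ + z_p·σ.
ln(51) = 3.932 and ln(370) = 5.914; z_{0.1} = -1.282, z_{0.75} = 0.6745.
σ = (5.914 − 3.932)/(0.6745 − (-1.282)) = 1.013.
μ = 3.932 − (-1.282)·1.013 = 5.230.
E[T] = exp(μ + σ²/2) = exp(5.230 + 0.5132) = 312 days.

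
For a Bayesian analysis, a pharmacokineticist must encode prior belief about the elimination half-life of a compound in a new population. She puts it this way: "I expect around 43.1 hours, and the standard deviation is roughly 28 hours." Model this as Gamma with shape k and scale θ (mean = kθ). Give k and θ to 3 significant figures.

k ≈ 2.37, θ ≈ 18.2

For Gamma(k, scale θ): mean = kθ, variance = kθ², so CV = 1/√k.
CV = SD/mean = 28/43.1 = 0.6497, hence k = 1/CV² = 2.37.
Then θ = mean/k = 43.1/2.37 = 18.2.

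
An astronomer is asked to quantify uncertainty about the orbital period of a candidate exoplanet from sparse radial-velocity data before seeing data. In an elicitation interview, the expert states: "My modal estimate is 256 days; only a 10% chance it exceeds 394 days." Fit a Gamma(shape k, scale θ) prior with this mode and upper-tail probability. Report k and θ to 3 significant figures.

Gamma(k,θ) with k>1 has mode (k−1)θ, so θ = 256/(k−1).
Need P(X < 394) = 0.9 with θ tied to k this way. Start at k = 2, θ = 256: P(X<394) ≈ 0.455.
Too low — raise k to concentrate. Iterating converges to k ≈ 11.
Then θ = 256/(11−1) ≈ 25.5.

k ≈ 11, θ ≈ 25.5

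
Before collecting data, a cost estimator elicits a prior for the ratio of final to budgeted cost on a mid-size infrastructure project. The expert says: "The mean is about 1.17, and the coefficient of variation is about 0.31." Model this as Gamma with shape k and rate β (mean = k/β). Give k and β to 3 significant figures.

k ≈ 10.4, β ≈ 8.89

For Gamma(k, rate β): mean = k/β, variance = k/β², so CV = 1/√k.
CV = 0.31, hence k = 1/CV² = 10.4.
Then β = k/mean = 10.4/1.17 = 8.89.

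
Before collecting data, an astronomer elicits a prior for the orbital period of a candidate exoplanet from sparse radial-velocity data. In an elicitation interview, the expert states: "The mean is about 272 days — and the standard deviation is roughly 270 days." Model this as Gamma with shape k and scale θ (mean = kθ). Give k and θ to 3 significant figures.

k ≈ 1.01, θ ≈ 268

For Gamma(k, scale θ): mean = kθ, variance = kθ², so CV = 1/√k.
CV = SD/mean = 270/272 = 0.9926, hence k = 1/CV² = 1.01.
Then θ = mean/k = 272/1.01 = 268.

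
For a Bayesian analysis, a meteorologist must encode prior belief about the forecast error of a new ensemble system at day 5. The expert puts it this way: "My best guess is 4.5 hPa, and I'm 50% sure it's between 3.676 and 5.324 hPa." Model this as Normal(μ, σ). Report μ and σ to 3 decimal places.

A symmetric 50% interval runs μ ± z·σ with z = 0.6745.
Half-width = 0.824, so σ = 0.824/0.6745 = 1.222.
μ is the stated best guess, 4.500.

μ = 4.500, σ = 1.222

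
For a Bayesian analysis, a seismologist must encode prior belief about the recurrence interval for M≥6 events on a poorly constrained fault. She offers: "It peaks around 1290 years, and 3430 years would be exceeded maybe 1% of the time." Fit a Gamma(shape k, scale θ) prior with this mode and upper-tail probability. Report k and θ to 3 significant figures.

Gamma(k,θ) with k>1 has mode (k−1)θ, so θ = 1290/(k−1).
Need P(X < 3430) = 0.99 with θ tied to k this way. Start at k = 2, θ = 1290: P(X<3430) ≈ 0.744.
Too low — raise k to concentrate. Iterating converges to k ≈ 5.84.
Then θ = 1290/(5.84−1) ≈ 266.

k ≈ 5.84, θ ≈ 266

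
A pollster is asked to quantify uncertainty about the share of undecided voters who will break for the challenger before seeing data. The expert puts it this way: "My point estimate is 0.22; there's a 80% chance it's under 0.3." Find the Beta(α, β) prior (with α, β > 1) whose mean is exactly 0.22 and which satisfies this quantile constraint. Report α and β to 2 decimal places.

α ≈ 3.77, β ≈ 13.37

With mean 0.22 fixed, write α = 0.22s, β = 0.78s where s = α+β.
Need P(θ < 0.3) = 0.8 under Beta(0.22s, 0.78s). Normal approximation: (q−m)/√(m(1−m)/s) ≈ z_{0.8} = 0.842, so s ≈ 0.22·0.78·(0.842)²/(0.3−0.22)² = 19.0.
At s = 19.0: P(θ<0.3) ≈ 0.809. Adjusting to match 0.8 gives s ≈ 17.15.
So α = 0.22·17.15 ≈ 3.77, β = 0.78·17.15 ≈ 13.37.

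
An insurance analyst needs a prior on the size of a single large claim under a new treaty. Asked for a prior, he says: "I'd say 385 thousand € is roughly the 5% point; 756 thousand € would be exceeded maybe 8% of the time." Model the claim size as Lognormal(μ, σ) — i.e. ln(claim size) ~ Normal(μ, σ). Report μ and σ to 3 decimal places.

If T ~ Lognormal(μ,σ) then ln T ~ Normal(μ,σ), so the p-quantile of ln T is μ + z_p·σ.
ln(385) = 5.953 and ln(756) = 6.628; z_{0.05} = -1.645, z_{0.92} = 1.405.
σ = (6.628 − 5.953)/(1.405 − (-1.645)) = 0.221.
μ = 5.953 − (-1.645)·0.221 = 6.317.

μ ≈ 6.317, σ ≈ 0.221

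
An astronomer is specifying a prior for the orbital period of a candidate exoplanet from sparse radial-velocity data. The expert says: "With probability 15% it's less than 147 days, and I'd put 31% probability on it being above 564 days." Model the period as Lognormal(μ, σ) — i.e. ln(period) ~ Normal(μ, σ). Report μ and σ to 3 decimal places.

μ ≈ 5.900, σ ≈ 0.878

If T ~ Lognormal(μ,σ) then ln T ~ Normal(μ,σ), so the p-quantile of ln T is μ + z_p·σ.
ln(147) = 4.99 and ln(564) = 6.335; z_{0.15} = -1.036, z_{0.69} = 0.4959.
σ = (6.335 − 4.99)/(0.4959 − (-1.036)) = 0.878.
μ = 4.99 − (-1.036)·0.878 = 5.900.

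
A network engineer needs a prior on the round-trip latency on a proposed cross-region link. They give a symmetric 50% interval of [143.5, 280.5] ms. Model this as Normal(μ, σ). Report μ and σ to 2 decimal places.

μ = 212.00, σ = 101.56

A symmetric 50% interval runs μ ± z·σ with z = 0.6745.
Half-width = 68.5, so σ = 68.5/0.6745 = 101.56.
μ is the interval midpoint, 212.00.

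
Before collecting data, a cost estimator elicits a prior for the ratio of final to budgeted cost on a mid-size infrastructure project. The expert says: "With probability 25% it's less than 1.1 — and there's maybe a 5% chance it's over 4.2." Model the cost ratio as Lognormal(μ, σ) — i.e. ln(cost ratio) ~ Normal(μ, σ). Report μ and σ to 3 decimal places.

μ ≈ 0.485, σ ≈ 0.578

If T ~ Lognormal(μ,σ) then ln T ~ Normal(μ,σ), so the p-quantile of ln T is μ + z_p·σ.
ln(1.1) = 0.09531 and ln(4.2) = 1.435; z_{0.25} = -0.6745, z_{0.95} = 1.645.
σ = (1.435 − 0.09531)/(1.645 − (-0.6745)) = 0.578.
μ = 0.09531 − (-0.6745)·0.578 = 0.485.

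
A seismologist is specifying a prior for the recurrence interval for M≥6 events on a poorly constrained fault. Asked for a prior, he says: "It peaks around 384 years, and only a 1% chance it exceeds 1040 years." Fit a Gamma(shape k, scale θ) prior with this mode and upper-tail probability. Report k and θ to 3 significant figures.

k ≈ 5.64, θ ≈ 82.7

Gamma(k,θ) with k>1 has mode (k−1)θ, so θ = 384/(k−1).
Need P(X < 1040) = 0.99 with θ tied to k this way. Start at k = 2, θ = 384: P(X<1040) ≈ 0.753.
Too low — raise k to concentrate. Iterating converges to k ≈ 5.64.
Then θ = 384/(5.64−1) ≈ 82.7.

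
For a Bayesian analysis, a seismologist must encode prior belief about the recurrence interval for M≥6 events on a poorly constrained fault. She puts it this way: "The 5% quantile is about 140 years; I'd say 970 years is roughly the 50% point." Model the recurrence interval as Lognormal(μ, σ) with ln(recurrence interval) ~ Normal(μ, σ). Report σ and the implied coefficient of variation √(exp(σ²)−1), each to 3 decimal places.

If T ~ Lognormal(μ,σ) then ln T ~ Normal(μ,σ), so the p-quantile of ln T is μ + z_p·σ.
ln(140) = 4.942 and ln(970) = 6.877; z_{0.05} = -1.645, z_{0.5} = 0.
σ = (6.877 − 4.942)/(0 − (-1.645)) = 1.177.
μ = 4.942 − (-1.645)·1.177 = 6.877.
CV = √(exp(σ²)−1) = √(exp(1.3848)−1) = 1.730.

σ ≈ 1.177, CV ≈ 1.730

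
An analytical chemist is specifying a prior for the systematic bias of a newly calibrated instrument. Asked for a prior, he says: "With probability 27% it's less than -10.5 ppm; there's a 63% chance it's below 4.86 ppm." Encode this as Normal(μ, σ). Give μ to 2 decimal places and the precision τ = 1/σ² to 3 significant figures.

μ = -0.54, τ = 0.00378

The p-quantile of Normal(μ,σ) is μ + z_p·σ, with z_{0.27} = -0.6128 and z_{0.63} = 0.3319.
Eliminate σ: μ = (z₂·x₁ − z₁·x₂)/(z₂ − z₁) = (0.3319·-10.5 − (-0.6128)·4.86)/0.9447 = -0.54.
Then σ = (x₂ − x₁)/(z₂ − z₁) = (4.86 − -10.5)/0.9447 = 16.26.
Precision τ = 1/σ² = 1/16.26² = 0.00378.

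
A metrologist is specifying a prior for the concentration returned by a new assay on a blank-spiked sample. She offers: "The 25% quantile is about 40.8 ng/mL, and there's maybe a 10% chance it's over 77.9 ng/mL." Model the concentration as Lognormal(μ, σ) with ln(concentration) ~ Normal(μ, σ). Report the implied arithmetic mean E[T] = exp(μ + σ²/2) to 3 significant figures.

E[T] ≈ 53.9 ng/mL

If T ~ Lognormal(μ,σ) then ln T ~ Normal(μ,σ), so the p-quantile of ln T is μ + z_p·σ.
ln(40.8) = 3.709 and ln(77.9) = 4.355; z_{0.25} = -0.6745, z_{0.9} = 1.282.
σ = (4.355 − 3.709)/(1.282 − (-0.6745)) = 0.331.
μ = 3.709 − (-0.6745)·0.331 = 3.932.
E[T] = exp(μ + σ²/2) = exp(3.932 + 0.0547) = 53.9 ng/mL.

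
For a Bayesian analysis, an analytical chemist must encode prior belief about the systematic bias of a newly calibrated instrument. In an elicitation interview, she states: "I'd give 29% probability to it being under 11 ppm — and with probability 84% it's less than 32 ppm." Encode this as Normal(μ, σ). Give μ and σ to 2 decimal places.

μ = 18.51, σ = 13.57

The p-quantile of Normal(μ,σ) is μ + z_p·σ, with z_{0.29} = -0.5534 and z_{0.84} = 0.9945.
Eliminate σ: μ = (z₂·x₁ − z₁·x₂)/(z₂ − z₁) = (0.9945·11 − (-0.5534)·32)/1.548 = 18.51.
Then σ = (x₂ − x₁)/(z₂ − z₁) = (32 − 11)/1.548 = 13.57.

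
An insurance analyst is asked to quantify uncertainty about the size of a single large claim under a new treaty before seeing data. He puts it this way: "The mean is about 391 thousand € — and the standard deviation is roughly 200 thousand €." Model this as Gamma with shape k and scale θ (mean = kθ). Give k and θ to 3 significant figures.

For Gamma(k, scale θ): mean = kθ, variance = kθ², so CV = 1/√k.
CV = SD/mean = 200/391 = 0.5115, hence k = 1/CV² = 3.82.
Then θ = mean/k = 391/3.82 = 102.

k ≈ 3.82, θ ≈ 102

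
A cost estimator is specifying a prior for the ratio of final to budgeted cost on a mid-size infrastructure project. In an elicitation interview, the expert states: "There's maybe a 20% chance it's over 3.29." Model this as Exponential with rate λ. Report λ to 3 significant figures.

λ ≈ 0.489

P(T > 3.29) = e^(−λ·3.29) = 0.2, so λ = −ln(0.2)/3.29 = 0.489.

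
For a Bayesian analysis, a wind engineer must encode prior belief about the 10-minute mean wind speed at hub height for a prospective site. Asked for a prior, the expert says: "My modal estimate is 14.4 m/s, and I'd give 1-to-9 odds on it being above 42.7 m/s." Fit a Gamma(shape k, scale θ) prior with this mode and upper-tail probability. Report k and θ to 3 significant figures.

k ≈ 2.61, θ ≈ 8.94

Gamma(k,θ) with k>1 has mode (k−1)θ, so θ = 14.4/(k−1).
Need P(X < 42.7) = 0.9 with θ tied to k this way. Start at k = 2, θ = 14.4: P(X<42.7) ≈ 0.796.
Too low — raise k to concentrate. Iterating converges to k ≈ 2.61.
Then θ = 14.4/(2.61−1) ≈ 8.94.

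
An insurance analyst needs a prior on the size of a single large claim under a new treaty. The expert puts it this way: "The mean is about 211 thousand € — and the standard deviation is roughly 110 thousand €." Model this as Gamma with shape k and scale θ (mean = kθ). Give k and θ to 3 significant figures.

For Gamma(k, scale θ): mean = kθ, variance = kθ², so CV = 1/√k.
CV = SD/mean = 110/211 = 0.5213, hence k = 1/CV² = 3.68.
Then θ = mean/k = 211/3.68 = 57.3.

k ≈ 3.68, θ ≈ 57.3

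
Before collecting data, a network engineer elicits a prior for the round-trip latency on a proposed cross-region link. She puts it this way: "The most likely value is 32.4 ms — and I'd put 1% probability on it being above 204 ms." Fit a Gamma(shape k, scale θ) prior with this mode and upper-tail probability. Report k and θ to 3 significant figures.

Gamma(k,θ) with k>1 has mode (k−1)θ, so θ = 32.4/(k−1).
Need P(X < 204) = 0.99 with θ tied to k this way. Start at k = 2, θ = 32.4: P(X<204) ≈ 0.987.
Too low — raise k to concentrate. Iterating converges to k ≈ 2.08.
Then θ = 32.4/(2.08−1) ≈ 30.1.

k ≈ 2.08, θ ≈ 30.1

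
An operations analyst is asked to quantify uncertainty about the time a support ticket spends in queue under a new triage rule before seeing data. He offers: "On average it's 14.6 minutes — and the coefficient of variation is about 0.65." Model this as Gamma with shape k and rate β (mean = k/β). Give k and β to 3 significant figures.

k ≈ 2.37, β ≈ 0.162

For Gamma(k, rate β): mean = k/β, variance = k/β², so CV = 1/√k.
CV = 0.65, hence k = 1/CV² = 2.37.
Then β = k/mean = 2.37/14.6 = 0.162.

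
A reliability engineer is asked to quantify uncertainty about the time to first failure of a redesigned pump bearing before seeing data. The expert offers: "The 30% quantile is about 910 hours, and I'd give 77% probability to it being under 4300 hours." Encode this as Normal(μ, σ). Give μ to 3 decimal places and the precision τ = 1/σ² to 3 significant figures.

The p-quantile of Normal(μ,σ) is μ + z_p·σ, with z_{0.3} = -0.5244 and z_{0.77} = 0.7388.
Eliminate σ: μ = (z₂·x₁ − z₁·x₂)/(z₂ − z₁) = (0.7388·910 − (-0.5244)·4300)/1.263 = 2317.260.
Then σ = (x₂ − x₁)/(z₂ − z₁) = (4300 − 910)/1.263 = 2683.560.
Precision τ = 1/σ² = 1/2684² = 1.39e-07.

μ = 2317.260, τ = 1.39e-07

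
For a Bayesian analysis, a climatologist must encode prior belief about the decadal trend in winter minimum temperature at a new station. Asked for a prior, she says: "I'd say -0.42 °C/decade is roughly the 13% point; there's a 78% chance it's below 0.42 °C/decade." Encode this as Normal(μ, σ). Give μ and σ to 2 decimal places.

For Normal(μ,σ), the p-quantile is μ + z_p·σ. Here z_{0.13} = -1.126, z_{0.78} = 0.7722.
So -0.42 = μ − 1.126σ and 0.42 = μ + 0.7722σ.
Subtracting: σ = (0.42 − -0.42)/(0.7722 − (-1.126)) = 0.44.
Then μ = -0.42 − (-1.126)·0.44 = 0.08.

μ = 0.08, σ = 0.44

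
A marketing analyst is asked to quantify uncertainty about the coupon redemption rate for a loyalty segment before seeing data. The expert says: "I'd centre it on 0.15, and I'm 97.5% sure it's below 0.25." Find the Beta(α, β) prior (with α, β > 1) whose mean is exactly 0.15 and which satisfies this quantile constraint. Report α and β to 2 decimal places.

With mean 0.15 fixed, write α = 0.15s, β = 0.85s where s = α+β.
Need P(θ < 0.25) = 0.975 under Beta(0.15s, 0.85s). Normal approximation: (q−m)/√(m(1−m)/s) ≈ z_{0.975} = 1.96, so s ≈ 0.15·0.85·(1.96)²/(0.25−0.15)² = 49.0.
At s = 49.0: P(θ<0.25) ≈ 0.963. Adjusting to match 0.975 gives s ≈ 59.78.
So α = 0.15·59.78 ≈ 8.97, β = 0.85·59.78 ≈ 50.81.

α ≈ 8.97, β ≈ 50.81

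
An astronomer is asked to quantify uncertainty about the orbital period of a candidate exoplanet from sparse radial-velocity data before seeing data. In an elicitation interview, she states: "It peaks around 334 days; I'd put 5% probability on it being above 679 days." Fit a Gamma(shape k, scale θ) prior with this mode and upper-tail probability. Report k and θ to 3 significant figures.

Gamma(k,θ) with k>1 has mode (k−1)θ, so θ = 334/(k−1).
Need P(X < 679) = 0.95 with θ tied to k this way. Start at k = 2, θ = 334: P(X<679) ≈ 0.603.
Too low — raise k to concentrate. Iterating converges to k ≈ 6.5.
Then θ = 334/(6.5−1) ≈ 60.7.

k ≈ 6.5, θ ≈ 60.7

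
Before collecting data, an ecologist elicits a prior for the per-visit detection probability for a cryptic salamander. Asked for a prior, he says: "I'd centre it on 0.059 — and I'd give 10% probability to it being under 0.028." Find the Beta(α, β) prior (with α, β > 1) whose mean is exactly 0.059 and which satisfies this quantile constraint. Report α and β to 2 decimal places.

α ≈ 4.52, β ≈ 72.02

With mean 0.059 fixed, write α = 0.059s, β = 0.941s where s = α+β.
Need P(θ < 0.028) = 0.1 under Beta(0.059s, 0.941s). Normal approximation: (q−m)/√(m(1−m)/s) ≈ z_{0.1} = -1.28, so s ≈ 0.059·0.941·(-1.28)²/(0.028−0.059)² = 94.9.
At s = 94.9: P(θ<0.028) ≈ 0.072. Adjusting to match 0.1 gives s ≈ 76.54.
So α = 0.059·76.54 ≈ 4.52, β = 0.941·76.54 ≈ 72.02.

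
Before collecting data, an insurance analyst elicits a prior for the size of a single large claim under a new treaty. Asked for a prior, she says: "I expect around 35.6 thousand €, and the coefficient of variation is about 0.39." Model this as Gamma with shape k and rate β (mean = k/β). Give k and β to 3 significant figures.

For Gamma(k, rate β): mean = k/β, variance = k/β², so CV = 1/√k.
CV = 0.39, hence k = 1/CV² = 6.57.
Then β = k/mean = 6.57/35.6 = 0.185.

k ≈ 6.57, β ≈ 0.185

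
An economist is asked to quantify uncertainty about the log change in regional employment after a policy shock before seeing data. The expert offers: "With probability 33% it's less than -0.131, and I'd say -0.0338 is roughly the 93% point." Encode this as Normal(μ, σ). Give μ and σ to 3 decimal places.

The p-quantile of Normal(μ,σ) is μ + z_p·σ, with z_{0.33} = -0.4399 and z_{0.93} = 1.476.
Eliminate σ: μ = (z₂·x₁ − z₁·x₂)/(z₂ − z₁) = (1.476·-0.131 − (-0.4399)·-0.0338)/1.916 = -0.109.
Then σ = (x₂ − x₁)/(z₂ − z₁) = (-0.0338 − -0.131)/1.916 = 0.051.

μ = -0.109, σ = 0.051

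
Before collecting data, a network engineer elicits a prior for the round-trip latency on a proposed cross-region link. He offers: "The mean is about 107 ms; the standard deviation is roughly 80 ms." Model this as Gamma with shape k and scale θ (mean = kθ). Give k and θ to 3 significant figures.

k ≈ 1.79, θ ≈ 59.8

For Gamma(k, scale θ): mean = kθ, variance = kθ², so CV = 1/√k.
CV = SD/mean = 80/107 = 0.7477, hence k = 1/CV² = 1.79.
Then θ = mean/k = 107/1.79 = 59.8.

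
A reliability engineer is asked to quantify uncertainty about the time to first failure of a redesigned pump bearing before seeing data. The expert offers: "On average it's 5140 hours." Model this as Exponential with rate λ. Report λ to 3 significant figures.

λ ≈ 0.000195

Exponential mean = 1/λ, so λ = 1/5140.0 = 0.000195.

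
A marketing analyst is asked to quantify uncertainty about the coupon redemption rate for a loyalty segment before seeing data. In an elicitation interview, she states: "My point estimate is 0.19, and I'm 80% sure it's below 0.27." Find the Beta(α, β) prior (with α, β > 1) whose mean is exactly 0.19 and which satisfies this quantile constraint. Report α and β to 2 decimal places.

With mean 0.19 fixed, write α = 0.19s, β = 0.81s where s = α+β.
Need P(θ < 0.27) = 0.8 under Beta(0.19s, 0.81s). Normal approximation: (q−m)/√(m(1−m)/s) ≈ z_{0.8} = 0.842, so s ≈ 0.19·0.81·(0.842)²/(0.27−0.19)² = 17.0.
At s = 17.0: P(θ<0.27) ≈ 0.812. Adjusting to match 0.8 gives s ≈ 14.77.
So α = 0.19·14.77 ≈ 2.81, β = 0.81·14.77 ≈ 11.96.

α ≈ 2.81, β ≈ 11.96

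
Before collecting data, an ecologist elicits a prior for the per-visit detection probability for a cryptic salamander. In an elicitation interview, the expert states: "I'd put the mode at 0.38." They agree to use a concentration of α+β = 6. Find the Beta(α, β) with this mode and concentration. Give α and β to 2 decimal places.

α = 2.52, β = 3.48

For α,β > 1 the Beta mode is (α−1)/(α+β−2). With α+β = 6, the mode is (α−1)/4.
Set (α−1)/4 = 0.38 → α = 1 + 0.38·4 = 2.52.
β = 6 − α = 3.48.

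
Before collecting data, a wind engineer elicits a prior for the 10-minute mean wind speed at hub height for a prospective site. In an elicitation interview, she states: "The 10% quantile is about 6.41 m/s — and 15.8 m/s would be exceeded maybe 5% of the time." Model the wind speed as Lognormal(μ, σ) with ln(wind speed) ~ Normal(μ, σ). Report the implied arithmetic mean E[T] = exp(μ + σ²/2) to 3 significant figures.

If T ~ Lognormal(μ,σ) then ln T ~ Normal(μ,σ), so the p-quantile of ln T is μ + z_p·σ.
ln(6.41) = 1.858 and ln(15.8) = 2.76; z_{0.1} = -1.282, z_{0.95} = 1.645.
σ = (2.76 − 1.858)/(1.645 − (-1.282)) = 0.308.
μ = 1.858 − (-1.282)·0.308 = 2.253.
E[T] = exp(μ + σ²/2) = exp(2.253 + 0.0475) = 9.98 m/s.

E[T] ≈ 9.98 m/s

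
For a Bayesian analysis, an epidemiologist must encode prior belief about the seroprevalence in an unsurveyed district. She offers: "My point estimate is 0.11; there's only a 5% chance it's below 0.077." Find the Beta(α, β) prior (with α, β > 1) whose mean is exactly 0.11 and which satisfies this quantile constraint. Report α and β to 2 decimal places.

With mean 0.11 fixed, write α = 0.11s, β = 0.89s where s = α+β.
Need P(θ < 0.077) = 0.05 under Beta(0.11s, 0.89s). Normal approximation: (q−m)/√(m(1−m)/s) ≈ z_{0.05} = -1.64, so s ≈ 0.11·0.89·(-1.64)²/(0.077−0.11)² = 243.2.
At s = 243.2: P(θ<0.077) ≈ 0.039. Adjusting to match 0.05 gives s ≈ 212.82.
So α = 0.11·212.82 ≈ 23.41, β = 0.89·212.82 ≈ 189.41.

α ≈ 23.41, β ≈ 189.41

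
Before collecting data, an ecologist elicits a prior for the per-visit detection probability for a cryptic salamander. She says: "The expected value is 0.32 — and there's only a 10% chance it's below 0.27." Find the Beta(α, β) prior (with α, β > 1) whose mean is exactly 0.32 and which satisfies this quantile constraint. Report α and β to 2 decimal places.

With mean 0.32 fixed, write α = 0.32s, β = 0.68s where s = α+β.
Need P(θ < 0.27) = 0.1 under Beta(0.32s, 0.68s). Normal approximation: (q−m)/√(m(1−m)/s) ≈ z_{0.1} = -1.28, so s ≈ 0.32·0.68·(-1.28)²/(0.27−0.32)² = 143.0.
At s = 143.0: P(θ<0.27) ≈ 0.097. Adjusting to match 0.1 gives s ≈ 139.31.
So α = 0.32·139.31 ≈ 44.58, β = 0.68·139.31 ≈ 94.73.

α ≈ 44.58, β ≈ 94.73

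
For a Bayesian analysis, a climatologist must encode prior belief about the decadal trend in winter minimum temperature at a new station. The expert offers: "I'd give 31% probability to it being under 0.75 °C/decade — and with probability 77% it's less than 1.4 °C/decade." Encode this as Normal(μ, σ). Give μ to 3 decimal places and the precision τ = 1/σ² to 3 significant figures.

The p-quantile of Normal(μ,σ) is μ + z_p·σ, with z_{0.31} = -0.4959 and z_{0.77} = 0.7388.
Eliminate σ: μ = (z₂·x₁ − z₁·x₂)/(z₂ − z₁) = (0.7388·0.75 − (-0.4959)·1.4)/1.235 = 1.011.
Then σ = (x₂ − x₁)/(z₂ − z₁) = (1.4 − 0.75)/1.235 = 0.526.
Precision τ = 1/σ² = 1/0.5264² = 3.61.

μ = 1.011, τ = 3.61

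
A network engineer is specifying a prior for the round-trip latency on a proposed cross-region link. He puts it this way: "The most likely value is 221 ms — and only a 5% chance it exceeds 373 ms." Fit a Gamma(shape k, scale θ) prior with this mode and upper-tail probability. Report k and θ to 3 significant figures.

Gamma(k,θ) with k>1 has mode (k−1)θ, so θ = 221/(k−1).
Need P(X < 373) = 0.95 with θ tied to k this way. Start at k = 2, θ = 221: P(X<373) ≈ 0.503.
Too low — raise k to concentrate. Iterating converges to k ≈ 11.2.
Then θ = 221/(11.2−1) ≈ 21.7.

k ≈ 11.2, θ ≈ 21.7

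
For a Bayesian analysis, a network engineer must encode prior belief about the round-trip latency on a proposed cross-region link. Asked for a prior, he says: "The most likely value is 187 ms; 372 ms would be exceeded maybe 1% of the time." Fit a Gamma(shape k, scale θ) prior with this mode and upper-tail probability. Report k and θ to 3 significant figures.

k ≈ 11.4, θ ≈ 18

Gamma(k,θ) with k>1 has mode (k−1)θ, so θ = 187/(k−1).
Need P(X < 372) = 0.99 with θ tied to k this way. Start at k = 2, θ = 187: P(X<372) ≈ 0.591.
Too low — raise k to concentrate. Iterating converges to k ≈ 11.4.
Then θ = 187/(11.4−1) ≈ 18.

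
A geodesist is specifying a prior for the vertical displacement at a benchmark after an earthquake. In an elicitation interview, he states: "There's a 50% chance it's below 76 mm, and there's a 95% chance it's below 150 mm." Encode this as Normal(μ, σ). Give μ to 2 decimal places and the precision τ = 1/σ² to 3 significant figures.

For Normal(μ,σ), the p-quantile is μ + z_p·σ. Here z_{0.5} = 0, z_{0.95} = 1.645.
So 76 = μ + 0σ and 150 = μ + 1.645σ.
Subtracting: σ = (150 − 76)/(1.645 − (0)) = 44.99.
Then μ = 76 − (0)·44.99 = 76.00.
Precision τ = 1/σ² = 1/44.99² = 0.000494.

μ = 76.00, τ = 0.000494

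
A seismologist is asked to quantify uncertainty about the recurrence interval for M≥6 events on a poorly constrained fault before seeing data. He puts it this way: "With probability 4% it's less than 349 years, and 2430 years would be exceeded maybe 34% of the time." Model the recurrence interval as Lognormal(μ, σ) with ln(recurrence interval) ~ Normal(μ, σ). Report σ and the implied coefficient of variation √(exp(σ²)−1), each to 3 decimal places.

σ ≈ 0.897, CV ≈ 1.112

If T ~ Lognormal(μ,σ) then ln T ~ Normal(μ,σ), so the p-quantile of ln T is μ + z_p·σ.
ln(349) = 5.855 and ln(2430) = 7.796; z_{0.04} = -1.751, z_{0.66} = 0.4125.
σ = (7.796 − 5.855)/(0.4125 − (-1.751)) = 0.897.
μ = 5.855 − (-1.751)·0.897 = 7.426.
CV = √(exp(σ²)−1) = √(exp(0.8048)−1) = 1.112.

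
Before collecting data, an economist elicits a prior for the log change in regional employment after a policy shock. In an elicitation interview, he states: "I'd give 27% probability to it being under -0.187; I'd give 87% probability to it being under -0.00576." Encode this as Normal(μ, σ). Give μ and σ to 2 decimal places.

μ = -0.12, σ = 0.10

For Normal(μ,σ), the p-quantile is μ + z_p·σ. Here z_{0.27} = -0.6128, z_{0.87} = 1.126.
So -0.187 = μ − 0.6128σ and -0.00576 = μ + 1.126σ.
Subtracting: σ = (-0.00576 − -0.187)/(1.126 − (-0.6128)) = 0.10.
Then μ = -0.187 − (-0.6128)·0.10 = -0.12.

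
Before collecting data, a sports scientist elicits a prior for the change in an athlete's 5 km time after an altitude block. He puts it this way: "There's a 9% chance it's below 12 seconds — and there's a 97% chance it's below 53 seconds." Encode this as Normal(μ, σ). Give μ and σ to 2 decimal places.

μ = 29.06, σ = 12.73

For Normal(μ,σ), the p-quantile is μ + z_p·σ. Here z_{0.09} = -1.341, z_{0.97} = 1.881.
So 12 = μ − 1.341σ and 53 = μ + 1.881σ.
Subtracting: σ = (53 − 12)/(1.881 − (-1.341)) = 12.73.
Then μ = 12 − (-1.341)·12.73 = 29.06.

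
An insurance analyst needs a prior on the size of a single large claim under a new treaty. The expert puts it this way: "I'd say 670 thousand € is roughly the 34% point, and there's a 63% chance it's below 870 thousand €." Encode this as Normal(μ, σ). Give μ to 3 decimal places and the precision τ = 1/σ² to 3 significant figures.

For Normal(μ,σ), the p-quantile is μ + z_p·σ. Here z_{0.34} = -0.4125, z_{0.63} = 0.3319.
So 670 = μ − 0.4125σ and 870 = μ + 0.3319σ.
Subtracting: σ = (870 − 670)/(0.3319 − (-0.4125)) = 268.703.
Then μ = 670 − (-0.4125)·268.703 = 780.830.
Precision τ = 1/σ² = 1/268.7² = 1.39e-05.

μ = 780.830, τ = 1.39e-05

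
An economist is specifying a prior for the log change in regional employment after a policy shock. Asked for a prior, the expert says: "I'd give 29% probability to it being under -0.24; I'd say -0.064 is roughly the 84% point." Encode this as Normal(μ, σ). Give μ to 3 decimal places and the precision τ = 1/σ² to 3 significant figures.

The p-quantile of Normal(μ,σ) is μ + z_p·σ, with z_{0.29} = -0.5534 and z_{0.84} = 0.9945.
Eliminate σ: μ = (z₂·x₁ − z₁·x₂)/(z₂ − z₁) = (0.9945·-0.24 − (-0.5534)·-0.064)/1.548 = -0.177.
Then σ = (x₂ − x₁)/(z₂ − z₁) = (-0.064 − -0.24)/1.548 = 0.114.
Precision τ = 1/σ² = 1/0.1137² = 77.3.

μ = -0.177, τ = 77.3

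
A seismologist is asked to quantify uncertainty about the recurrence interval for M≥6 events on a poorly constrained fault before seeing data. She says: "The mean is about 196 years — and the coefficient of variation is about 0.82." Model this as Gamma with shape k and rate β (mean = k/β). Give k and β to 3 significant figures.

For Gamma(k, rate β): mean = k/β, variance = k/β², so CV = 1/√k.
CV = 0.82, hence k = 1/CV² = 1.49.
Then β = k/mean = 1.49/196 = 0.00759.

k ≈ 1.49, β ≈ 0.00759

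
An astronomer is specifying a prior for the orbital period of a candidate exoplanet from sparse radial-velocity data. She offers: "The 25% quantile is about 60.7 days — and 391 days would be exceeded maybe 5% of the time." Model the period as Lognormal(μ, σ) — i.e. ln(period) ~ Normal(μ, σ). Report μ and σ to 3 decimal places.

If T ~ Lognormal(μ,σ) then ln T ~ Normal(μ,σ), so the p-quantile of ln T is μ + z_p·σ.
ln(60.7) = 4.106 and ln(391) = 5.969; z_{0.25} = -0.6745, z_{0.95} = 1.645.
σ = (5.969 − 4.106)/(1.645 − (-0.6745)) = 0.803.
μ = 4.106 − (-0.6745)·0.803 = 4.648.

μ ≈ 4.648, σ ≈ 0.803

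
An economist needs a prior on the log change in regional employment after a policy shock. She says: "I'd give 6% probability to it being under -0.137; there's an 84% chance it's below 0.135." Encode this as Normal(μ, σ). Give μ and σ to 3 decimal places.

μ = 0.029, σ = 0.107

For Normal(μ,σ), the p-quantile is μ + z_p·σ. Here z_{0.06} = -1.555, z_{0.84} = 0.9945.
So -0.137 = μ − 1.555σ and 0.135 = μ + 0.9945σ.
Subtracting: σ = (0.135 − -0.137)/(0.9945 − (-1.555)) = 0.107.
Then μ = -0.137 − (-1.555)·0.107 = 0.029.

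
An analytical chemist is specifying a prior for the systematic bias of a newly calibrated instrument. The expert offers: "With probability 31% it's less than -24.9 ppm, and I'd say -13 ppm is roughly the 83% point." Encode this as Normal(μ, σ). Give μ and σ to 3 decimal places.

μ = -20.831, σ = 8.207

The p-quantile of Normal(μ,σ) is μ + z_p·σ, with z_{0.31} = -0.4959 and z_{0.83} = 0.9542.
Eliminate σ: μ = (z₂·x₁ − z₁·x₂)/(z₂ − z₁) = (0.9542·-24.9 − (-0.4959)·-13)/1.45 = -20.831.
Then σ = (x₂ − x₁)/(z₂ − z₁) = (-13 − -24.9)/1.45 = 8.207.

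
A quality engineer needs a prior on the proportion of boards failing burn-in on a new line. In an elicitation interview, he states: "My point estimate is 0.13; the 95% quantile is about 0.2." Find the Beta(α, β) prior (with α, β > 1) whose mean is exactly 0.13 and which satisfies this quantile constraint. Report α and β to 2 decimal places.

α ≈ 9.40, β ≈ 62.90

With mean 0.13 fixed, write α = 0.13s, β = 0.87s where s = α+β.
Need P(θ < 0.2) = 0.95 under Beta(0.13s, 0.87s). Normal approximation: (q−m)/√(m(1−m)/s) ≈ z_{0.95} = 1.64, so s ≈ 0.13·0.87·(1.64)²/(0.2−0.13)² = 62.4.
At s = 62.4: P(θ<0.2) ≈ 0.938. Adjusting to match 0.95 gives s ≈ 72.30.
So α = 0.13·72.30 ≈ 9.40, β = 0.87·72.30 ≈ 62.90.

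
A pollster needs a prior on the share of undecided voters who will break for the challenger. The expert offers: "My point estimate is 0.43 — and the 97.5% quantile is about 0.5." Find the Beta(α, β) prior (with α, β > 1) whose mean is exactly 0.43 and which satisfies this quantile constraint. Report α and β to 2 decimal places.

α ≈ 83.64, β ≈ 110.87

With mean 0.43 fixed, write α = 0.43s, β = 0.57s where s = α+β.
Need P(θ < 0.5) = 0.975 under Beta(0.43s, 0.57s). Normal approximation: (q−m)/√(m(1−m)/s) ≈ z_{0.975} = 1.96, so s ≈ 0.43·0.57·(1.96)²/(0.5−0.43)² = 192.2.
At s = 192.2: P(θ<0.5) ≈ 0.974. Adjusting to match 0.975 gives s ≈ 194.51.
So α = 0.43·194.51 ≈ 83.64, β = 0.57·194.51 ≈ 110.87.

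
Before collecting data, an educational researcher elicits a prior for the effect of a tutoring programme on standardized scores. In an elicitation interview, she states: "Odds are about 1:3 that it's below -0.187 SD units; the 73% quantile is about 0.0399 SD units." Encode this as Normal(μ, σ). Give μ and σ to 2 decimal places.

μ = -0.07, σ = 0.18

For Normal(μ,σ), the p-quantile is μ + z_p·σ. Here z_{0.25} = -0.6745, z_{0.73} = 0.6128.
So -0.187 = μ − 0.6745σ and 0.0399 = μ + 0.6128σ.
Subtracting: σ = (0.0399 − -0.187)/(0.6128 − (-0.6745)) = 0.18.
Then μ = -0.187 − (-0.6745)·0.18 = -0.07.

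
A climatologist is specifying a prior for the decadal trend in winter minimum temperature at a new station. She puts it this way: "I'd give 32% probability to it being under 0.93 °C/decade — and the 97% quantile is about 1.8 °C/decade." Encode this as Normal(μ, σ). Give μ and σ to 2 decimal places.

μ = 1.10, σ = 0.37

The p-quantile of Normal(μ,σ) is μ + z_p·σ, with z_{0.32} = -0.4677 and z_{0.97} = 1.881.
Eliminate σ: μ = (z₂·x₁ − z₁·x₂)/(z₂ − z₁) = (1.881·0.93 − (-0.4677)·1.8)/2.348 = 1.10.
Then σ = (x₂ − x₁)/(z₂ − z₁) = (1.8 − 0.93)/2.348 = 0.37.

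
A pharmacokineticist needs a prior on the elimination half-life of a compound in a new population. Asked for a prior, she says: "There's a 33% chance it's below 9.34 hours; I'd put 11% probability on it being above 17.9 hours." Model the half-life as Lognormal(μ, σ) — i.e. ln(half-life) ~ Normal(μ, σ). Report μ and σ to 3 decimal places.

If T ~ Lognormal(μ,σ) then ln T ~ Normal(μ,σ), so the p-quantile of ln T is μ + z_p·σ.
ln(9.34) = 2.234 and ln(17.9) = 2.885; z_{0.33} = -0.4399, z_{0.89} = 1.227.
σ = (2.885 − 2.234)/(1.227 − (-0.4399)) = 0.390.
μ = 2.234 − (-0.4399)·0.390 = 2.406.

μ ≈ 2.406, σ ≈ 0.390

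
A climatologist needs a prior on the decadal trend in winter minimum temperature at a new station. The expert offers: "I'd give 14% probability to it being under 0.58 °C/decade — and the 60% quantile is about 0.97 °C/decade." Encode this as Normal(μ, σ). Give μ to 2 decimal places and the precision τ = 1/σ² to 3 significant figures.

μ = 0.90, τ = 11.7

For Normal(μ,σ), the p-quantile is μ + z_p·σ. Here z_{0.14} = -1.08, z_{0.6} = 0.2533.
So 0.58 = μ − 1.08σ and 0.97 = μ + 0.2533σ.
Subtracting: σ = (0.97 − 0.58)/(0.2533 − (-1.08)) = 0.29.
Then μ = 0.58 − (-1.08)·0.29 = 0.90.
Precision τ = 1/σ² = 1/0.2924² = 11.7.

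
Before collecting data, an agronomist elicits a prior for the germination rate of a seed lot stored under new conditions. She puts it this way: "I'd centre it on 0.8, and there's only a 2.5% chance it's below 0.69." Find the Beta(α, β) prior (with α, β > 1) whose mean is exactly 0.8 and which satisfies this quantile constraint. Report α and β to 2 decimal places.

α ≈ 47.30, β ≈ 11.83

With mean 0.8 fixed, write α = 0.8s, β = 0.2s where s = α+β.
Need P(θ < 0.69) = 0.025 under Beta(0.8s, 0.2s). Normal approximation: (q−m)/√(m(1−m)/s) ≈ z_{0.025} = -1.96, so s ≈ 0.8·0.2·(-1.96)²/(0.69−0.8)² = 50.8.
At s = 50.8: P(θ<0.69) ≈ 0.034. Adjusting to match 0.025 gives s ≈ 59.13.
So α = 0.8·59.13 ≈ 47.30, β = 0.2·59.13 ≈ 11.83.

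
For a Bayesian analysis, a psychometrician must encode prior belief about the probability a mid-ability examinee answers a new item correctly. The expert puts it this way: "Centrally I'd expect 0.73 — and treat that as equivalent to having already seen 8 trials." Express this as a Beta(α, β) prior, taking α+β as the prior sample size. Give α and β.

Under the effective-sample-size interpretation, Beta(α, β) has prior mean α/(α+β) and prior sample size α+β.
So α+β = 8 and α/(α+β) = 0.73, giving α = 0.73·8 = 5.84 and β = 8 − 5.84 = 2.16.

α = 5.84, β = 2.16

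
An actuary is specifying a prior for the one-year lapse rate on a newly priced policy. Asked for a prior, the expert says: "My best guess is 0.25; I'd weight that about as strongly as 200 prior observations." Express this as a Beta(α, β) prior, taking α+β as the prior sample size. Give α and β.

α = 50, β = 150

Under the effective-sample-size interpretation, Beta(α, β) has prior mean α/(α+β) and prior sample size α+β.
So α+β = 200 and α/(α+β) = 0.25, giving α = 0.25·200 = 50 and β = 200 − 50 = 150.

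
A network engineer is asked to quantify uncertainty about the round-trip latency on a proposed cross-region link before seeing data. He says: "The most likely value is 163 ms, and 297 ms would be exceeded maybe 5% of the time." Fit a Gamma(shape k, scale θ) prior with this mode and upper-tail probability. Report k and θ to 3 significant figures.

Gamma(k,θ) with k>1 has mode (k−1)θ, so θ = 163/(k−1).
Need P(X < 297) = 0.95 with θ tied to k this way. Start at k = 2, θ = 163: P(X<297) ≈ 0.544.
Too low — raise k to concentrate. Iterating converges to k ≈ 8.74.
Then θ = 163/(8.74−1) ≈ 21.1.

k ≈ 8.74, θ ≈ 21.1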